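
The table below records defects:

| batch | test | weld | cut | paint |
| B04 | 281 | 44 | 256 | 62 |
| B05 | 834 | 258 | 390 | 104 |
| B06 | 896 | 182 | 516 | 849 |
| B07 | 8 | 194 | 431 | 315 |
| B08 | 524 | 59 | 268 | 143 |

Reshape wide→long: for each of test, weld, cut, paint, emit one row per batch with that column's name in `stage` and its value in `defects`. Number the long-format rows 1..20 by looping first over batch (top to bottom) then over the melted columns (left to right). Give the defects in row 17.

524

20 rows total (5 × 4). Row 17: index ⌊(17-1)/4⌋ = 4 into batch → B08; (17-1) mod 4 = 0 into the melted columns → test.
So row 17 is (B08, test, 524); defects = 524.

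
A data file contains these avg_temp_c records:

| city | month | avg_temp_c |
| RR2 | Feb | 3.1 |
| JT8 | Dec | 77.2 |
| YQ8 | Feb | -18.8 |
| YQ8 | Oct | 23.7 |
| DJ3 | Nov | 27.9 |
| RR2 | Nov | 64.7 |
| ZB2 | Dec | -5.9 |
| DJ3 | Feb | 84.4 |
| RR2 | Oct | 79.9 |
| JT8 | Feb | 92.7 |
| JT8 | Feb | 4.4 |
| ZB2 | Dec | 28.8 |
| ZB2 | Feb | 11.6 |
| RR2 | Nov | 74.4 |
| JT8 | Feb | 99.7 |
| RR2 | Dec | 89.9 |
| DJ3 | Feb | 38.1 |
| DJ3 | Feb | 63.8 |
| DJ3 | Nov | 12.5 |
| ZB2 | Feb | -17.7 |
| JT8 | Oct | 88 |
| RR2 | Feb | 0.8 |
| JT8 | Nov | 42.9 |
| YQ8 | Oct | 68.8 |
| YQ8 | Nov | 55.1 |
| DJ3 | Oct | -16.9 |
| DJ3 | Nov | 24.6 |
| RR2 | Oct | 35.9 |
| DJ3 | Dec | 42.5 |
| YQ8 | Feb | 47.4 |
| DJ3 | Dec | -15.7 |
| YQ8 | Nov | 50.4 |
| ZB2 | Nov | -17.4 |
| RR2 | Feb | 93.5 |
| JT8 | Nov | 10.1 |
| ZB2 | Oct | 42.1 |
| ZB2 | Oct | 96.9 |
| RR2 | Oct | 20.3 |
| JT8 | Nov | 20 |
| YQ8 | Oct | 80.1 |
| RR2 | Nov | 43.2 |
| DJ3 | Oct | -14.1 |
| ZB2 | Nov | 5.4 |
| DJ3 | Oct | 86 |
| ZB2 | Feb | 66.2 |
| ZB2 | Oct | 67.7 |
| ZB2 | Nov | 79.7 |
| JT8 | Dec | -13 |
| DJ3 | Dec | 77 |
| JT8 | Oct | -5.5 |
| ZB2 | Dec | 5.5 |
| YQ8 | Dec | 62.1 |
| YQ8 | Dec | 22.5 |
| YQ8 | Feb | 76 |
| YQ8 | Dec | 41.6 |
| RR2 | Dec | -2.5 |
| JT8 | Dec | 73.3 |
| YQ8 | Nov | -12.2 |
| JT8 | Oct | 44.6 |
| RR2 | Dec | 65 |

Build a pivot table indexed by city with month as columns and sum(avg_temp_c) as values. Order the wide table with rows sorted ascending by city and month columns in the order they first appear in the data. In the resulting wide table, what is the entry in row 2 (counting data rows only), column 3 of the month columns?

With rows sorted ascending by city, row 2 is city=JT8. month columns in first-appearance order: Feb, Dec, Oct, Nov; column 3 is Oct.
Long rows with city=JT8, month=Oct: 88 + -5.5 + 44.6 = 127.1.

127.1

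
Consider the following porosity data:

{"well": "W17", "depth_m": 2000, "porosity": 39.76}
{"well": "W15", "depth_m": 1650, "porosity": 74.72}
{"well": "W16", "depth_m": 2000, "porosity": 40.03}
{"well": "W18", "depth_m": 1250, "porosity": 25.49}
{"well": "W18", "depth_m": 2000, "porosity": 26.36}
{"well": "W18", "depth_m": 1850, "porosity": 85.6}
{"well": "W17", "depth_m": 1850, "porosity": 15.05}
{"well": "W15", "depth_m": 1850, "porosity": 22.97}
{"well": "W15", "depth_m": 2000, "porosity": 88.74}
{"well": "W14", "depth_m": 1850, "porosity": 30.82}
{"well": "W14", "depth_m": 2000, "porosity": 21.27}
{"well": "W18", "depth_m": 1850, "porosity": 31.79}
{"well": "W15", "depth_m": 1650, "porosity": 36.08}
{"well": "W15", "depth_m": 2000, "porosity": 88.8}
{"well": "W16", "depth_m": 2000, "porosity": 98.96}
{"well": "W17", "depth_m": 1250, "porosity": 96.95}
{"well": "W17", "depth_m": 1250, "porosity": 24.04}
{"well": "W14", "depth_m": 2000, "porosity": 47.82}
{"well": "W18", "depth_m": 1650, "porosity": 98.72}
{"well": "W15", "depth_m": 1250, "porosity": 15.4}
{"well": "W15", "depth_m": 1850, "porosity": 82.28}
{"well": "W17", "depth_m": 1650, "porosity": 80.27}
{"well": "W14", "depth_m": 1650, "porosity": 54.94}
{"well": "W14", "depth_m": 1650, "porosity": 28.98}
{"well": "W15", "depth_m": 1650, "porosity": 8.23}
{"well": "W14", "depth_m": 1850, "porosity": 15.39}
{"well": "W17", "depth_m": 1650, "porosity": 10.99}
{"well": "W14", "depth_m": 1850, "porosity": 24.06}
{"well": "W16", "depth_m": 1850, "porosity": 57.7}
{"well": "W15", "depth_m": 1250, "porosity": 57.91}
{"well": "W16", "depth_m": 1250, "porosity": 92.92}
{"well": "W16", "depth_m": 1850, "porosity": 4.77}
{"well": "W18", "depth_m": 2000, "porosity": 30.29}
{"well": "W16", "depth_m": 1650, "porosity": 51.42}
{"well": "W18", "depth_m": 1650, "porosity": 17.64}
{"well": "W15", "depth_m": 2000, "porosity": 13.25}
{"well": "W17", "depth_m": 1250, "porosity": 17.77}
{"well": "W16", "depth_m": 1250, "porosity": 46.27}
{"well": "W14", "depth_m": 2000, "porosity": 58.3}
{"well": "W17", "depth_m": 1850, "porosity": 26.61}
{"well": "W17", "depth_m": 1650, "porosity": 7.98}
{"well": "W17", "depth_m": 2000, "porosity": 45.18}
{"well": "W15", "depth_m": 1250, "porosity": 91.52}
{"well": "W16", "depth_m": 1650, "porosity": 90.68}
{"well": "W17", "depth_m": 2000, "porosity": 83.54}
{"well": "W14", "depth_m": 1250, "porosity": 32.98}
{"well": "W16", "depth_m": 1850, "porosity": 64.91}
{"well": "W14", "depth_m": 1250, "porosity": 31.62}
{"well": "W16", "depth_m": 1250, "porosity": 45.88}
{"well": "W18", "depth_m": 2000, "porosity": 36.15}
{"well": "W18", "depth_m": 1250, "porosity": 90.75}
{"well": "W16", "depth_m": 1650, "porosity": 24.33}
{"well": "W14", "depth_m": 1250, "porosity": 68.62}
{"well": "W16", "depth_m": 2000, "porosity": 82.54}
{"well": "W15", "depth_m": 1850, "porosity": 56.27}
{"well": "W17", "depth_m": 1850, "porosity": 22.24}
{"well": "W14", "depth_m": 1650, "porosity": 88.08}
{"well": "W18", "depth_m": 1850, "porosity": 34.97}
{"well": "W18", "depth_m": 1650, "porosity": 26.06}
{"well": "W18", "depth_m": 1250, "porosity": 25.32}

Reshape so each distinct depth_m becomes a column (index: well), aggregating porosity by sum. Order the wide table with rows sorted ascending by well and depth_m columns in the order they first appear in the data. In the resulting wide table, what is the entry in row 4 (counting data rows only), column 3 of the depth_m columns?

138.76

With rows sorted ascending by well, row 4 is well=W17. depth_m columns in first-appearance order: 2000, 1650, 1250, 1850; column 3 is 1250.
Long rows with well=W17, depth_m=1250: 96.95 + 24.04 + 17.77 = 138.76.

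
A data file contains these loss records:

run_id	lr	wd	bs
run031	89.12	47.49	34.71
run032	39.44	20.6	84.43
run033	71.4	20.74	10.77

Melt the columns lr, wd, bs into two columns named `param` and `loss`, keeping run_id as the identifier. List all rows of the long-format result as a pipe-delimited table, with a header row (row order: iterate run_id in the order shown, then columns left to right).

Each (run_id, column) pair becomes one row: 3 × 3 = 9 rows.
For example, (run031, lr) → loss=89.12.

| run_id | param | loss |
| run031 | lr | 89.12 |
| run031 | wd | 47.49 |
| run031 | bs | 34.71 |
| run032 | lr | 39.44 |
| run032 | wd | 20.6 |
| run032 | bs | 84.43 |
| run033 | lr | 71.4 |
| run033 | wd | 20.74 |
| run033 | bs | 10.77 |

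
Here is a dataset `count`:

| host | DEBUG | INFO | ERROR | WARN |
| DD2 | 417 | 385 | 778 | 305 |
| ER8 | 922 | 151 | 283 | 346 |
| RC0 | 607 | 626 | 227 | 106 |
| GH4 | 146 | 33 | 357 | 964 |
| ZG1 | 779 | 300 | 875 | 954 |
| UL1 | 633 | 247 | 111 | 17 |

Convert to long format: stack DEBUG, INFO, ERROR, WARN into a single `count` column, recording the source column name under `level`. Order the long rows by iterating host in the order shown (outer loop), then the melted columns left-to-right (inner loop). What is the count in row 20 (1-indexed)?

24 rows total (6 × 4). Row 20: index ⌊(20-1)/4⌋ = 4 into host → ZG1; (20-1) mod 4 = 3 into the melted columns → WARN.
So row 20 is (ZG1, WARN, 954); count = 954.

954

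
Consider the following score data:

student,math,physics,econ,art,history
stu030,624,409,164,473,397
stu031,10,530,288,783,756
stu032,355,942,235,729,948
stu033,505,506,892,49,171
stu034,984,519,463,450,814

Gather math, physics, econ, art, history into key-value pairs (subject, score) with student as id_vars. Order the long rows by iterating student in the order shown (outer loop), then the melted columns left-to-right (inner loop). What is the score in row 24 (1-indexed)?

450

25 rows total (5 × 5). Row 24: index ⌊(24-1)/5⌋ = 4 into student → stu034; (24-1) mod 5 = 3 into the melted columns → art.
So row 24 is (stu034, art, 450); score = 450.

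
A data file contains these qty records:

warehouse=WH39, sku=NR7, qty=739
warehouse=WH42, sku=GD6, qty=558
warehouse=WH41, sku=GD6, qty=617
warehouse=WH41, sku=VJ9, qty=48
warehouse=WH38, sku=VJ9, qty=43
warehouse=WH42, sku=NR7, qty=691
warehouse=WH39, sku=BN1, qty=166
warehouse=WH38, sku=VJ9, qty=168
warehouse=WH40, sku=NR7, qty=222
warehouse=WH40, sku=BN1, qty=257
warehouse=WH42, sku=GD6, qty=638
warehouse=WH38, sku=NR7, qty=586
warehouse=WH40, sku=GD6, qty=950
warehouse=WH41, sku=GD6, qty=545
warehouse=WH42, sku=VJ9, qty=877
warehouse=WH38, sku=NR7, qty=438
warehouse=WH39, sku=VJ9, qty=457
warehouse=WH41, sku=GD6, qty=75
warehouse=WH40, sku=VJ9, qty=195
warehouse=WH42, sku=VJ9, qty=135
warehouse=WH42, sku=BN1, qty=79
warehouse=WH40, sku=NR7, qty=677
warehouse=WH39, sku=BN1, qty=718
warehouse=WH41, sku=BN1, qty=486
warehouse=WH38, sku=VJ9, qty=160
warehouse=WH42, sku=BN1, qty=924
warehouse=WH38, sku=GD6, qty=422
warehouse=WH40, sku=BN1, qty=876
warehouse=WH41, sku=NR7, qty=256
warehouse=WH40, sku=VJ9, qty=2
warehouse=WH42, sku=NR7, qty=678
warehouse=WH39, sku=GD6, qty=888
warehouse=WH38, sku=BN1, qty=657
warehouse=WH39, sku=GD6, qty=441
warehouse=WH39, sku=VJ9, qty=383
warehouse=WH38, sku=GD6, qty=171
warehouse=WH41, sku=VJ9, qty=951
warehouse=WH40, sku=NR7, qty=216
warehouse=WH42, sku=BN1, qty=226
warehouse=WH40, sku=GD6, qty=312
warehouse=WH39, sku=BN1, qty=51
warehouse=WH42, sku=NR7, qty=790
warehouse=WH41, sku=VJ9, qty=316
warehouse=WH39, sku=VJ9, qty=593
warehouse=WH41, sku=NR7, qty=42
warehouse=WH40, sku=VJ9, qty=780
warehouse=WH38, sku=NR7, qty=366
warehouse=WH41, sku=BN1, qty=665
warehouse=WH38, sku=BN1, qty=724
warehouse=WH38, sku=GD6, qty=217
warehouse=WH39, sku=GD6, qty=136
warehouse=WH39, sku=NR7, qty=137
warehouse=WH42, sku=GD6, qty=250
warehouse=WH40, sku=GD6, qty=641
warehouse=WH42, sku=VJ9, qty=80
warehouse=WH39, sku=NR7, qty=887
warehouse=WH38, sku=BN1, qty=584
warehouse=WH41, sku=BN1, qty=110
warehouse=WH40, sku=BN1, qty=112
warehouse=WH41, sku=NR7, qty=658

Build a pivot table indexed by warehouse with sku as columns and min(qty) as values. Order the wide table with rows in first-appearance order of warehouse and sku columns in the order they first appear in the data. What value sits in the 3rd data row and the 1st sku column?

With rows in first-appearance order of warehouse, row 3 is warehouse=WH41. sku columns in first-appearance order: NR7, GD6, VJ9, BN1; column 1 is NR7.
Long rows with warehouse=WH41, sku=NR7: min(256, 42, 658) = 42.

42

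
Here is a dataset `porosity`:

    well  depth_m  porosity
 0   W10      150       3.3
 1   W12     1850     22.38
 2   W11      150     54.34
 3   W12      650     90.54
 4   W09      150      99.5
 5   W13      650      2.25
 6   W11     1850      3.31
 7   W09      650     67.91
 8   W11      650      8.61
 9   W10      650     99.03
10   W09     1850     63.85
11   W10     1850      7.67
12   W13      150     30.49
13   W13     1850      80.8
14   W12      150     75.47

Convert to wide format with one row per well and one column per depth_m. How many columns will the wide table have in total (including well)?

4

1 column for well plus 3 distinct depth_m values → 4 columns.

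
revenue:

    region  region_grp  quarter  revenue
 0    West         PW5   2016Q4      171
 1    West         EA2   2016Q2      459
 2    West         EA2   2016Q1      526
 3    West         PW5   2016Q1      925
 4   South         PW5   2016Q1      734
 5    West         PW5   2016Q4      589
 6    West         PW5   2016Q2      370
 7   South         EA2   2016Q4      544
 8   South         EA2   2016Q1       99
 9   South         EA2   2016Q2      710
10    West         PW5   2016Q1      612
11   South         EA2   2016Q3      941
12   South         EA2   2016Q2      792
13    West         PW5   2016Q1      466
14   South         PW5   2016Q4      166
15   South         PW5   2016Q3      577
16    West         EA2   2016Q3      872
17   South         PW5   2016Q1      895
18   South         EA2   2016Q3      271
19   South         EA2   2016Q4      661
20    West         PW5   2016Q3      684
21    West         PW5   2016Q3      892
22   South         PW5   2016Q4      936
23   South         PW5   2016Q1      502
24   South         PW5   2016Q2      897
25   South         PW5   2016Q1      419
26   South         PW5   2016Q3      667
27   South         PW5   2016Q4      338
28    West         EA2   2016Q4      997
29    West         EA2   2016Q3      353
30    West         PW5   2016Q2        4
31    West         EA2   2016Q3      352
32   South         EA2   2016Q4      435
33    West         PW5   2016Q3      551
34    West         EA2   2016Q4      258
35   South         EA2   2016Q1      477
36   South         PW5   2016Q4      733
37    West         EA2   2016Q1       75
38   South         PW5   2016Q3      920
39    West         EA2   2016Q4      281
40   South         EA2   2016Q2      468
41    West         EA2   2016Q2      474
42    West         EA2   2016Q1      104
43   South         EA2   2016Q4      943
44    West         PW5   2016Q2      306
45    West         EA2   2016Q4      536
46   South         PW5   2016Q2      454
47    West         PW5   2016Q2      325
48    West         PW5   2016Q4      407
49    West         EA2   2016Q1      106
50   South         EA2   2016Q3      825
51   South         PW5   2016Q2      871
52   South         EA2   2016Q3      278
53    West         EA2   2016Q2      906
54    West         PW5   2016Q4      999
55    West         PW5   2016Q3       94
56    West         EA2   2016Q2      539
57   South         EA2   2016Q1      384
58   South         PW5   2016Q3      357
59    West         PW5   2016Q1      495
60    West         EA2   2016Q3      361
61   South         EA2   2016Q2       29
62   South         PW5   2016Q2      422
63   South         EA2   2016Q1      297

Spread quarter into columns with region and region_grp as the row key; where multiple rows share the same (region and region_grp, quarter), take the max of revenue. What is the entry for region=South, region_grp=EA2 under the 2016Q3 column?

941

Rows with region=South, region_grp=EA2 and quarter=2016Q3: revenue values are 941, 271, 825, 278.
max(941, 271, 825, 278) = 941.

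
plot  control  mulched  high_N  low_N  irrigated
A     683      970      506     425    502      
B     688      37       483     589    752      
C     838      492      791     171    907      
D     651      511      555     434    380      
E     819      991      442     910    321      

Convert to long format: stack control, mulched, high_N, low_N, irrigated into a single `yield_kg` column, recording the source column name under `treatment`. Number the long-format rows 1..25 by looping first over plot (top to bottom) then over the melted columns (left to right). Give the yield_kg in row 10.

752

25 rows total (5 × 5). Row 10: index ⌊(10-1)/5⌋ = 1 into plot → B; (10-1) mod 5 = 4 into the melted columns → irrigated.
So row 10 is (B, irrigated, 752); yield_kg = 752.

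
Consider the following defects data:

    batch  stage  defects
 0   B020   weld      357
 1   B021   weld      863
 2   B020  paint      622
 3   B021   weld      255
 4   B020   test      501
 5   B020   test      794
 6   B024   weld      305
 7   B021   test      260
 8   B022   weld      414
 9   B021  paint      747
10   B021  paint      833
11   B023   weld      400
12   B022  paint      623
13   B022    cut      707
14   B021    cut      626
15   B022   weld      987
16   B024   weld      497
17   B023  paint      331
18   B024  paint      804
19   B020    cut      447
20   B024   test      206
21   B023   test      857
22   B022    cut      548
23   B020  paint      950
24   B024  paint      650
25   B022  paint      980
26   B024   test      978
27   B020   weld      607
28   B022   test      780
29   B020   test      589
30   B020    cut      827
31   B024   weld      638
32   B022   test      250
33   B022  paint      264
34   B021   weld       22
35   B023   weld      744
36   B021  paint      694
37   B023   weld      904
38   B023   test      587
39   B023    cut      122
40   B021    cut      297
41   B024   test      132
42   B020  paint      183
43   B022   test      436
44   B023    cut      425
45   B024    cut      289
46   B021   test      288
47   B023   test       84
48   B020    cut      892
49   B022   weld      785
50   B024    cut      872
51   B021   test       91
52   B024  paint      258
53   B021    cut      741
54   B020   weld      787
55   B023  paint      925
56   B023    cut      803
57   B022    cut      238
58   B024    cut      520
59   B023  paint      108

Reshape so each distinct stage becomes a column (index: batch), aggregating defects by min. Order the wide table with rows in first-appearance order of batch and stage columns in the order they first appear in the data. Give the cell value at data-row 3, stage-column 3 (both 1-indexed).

With rows in first-appearance order of batch, row 3 is batch=B024. stage columns in first-appearance order: weld, paint, test, cut; column 3 is test.
Long rows with batch=B024, stage=test: min(206, 978, 132) = 132.

132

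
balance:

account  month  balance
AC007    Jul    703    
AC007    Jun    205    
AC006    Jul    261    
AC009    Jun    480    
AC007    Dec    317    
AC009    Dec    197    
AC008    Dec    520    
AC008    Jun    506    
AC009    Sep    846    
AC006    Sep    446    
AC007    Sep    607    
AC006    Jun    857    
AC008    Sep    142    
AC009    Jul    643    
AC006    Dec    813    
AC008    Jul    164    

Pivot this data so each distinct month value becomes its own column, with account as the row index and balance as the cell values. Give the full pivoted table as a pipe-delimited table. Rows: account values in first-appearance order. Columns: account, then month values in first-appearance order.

Columns: account plus the 4 distinct month values (Jul, Jun, Dec, Sep).
For example, row AC007 column Jul takes balance=703 from the long row (AC007, Jul).

| account | Jul | Jun | Dec | Sep |
| AC007 | 703 | 205 | 317 | 607 |
| AC006 | 261 | 857 | 813 | 446 |
| AC009 | 643 | 480 | 197 | 846 |
| AC008 | 164 | 506 | 520 | 142 |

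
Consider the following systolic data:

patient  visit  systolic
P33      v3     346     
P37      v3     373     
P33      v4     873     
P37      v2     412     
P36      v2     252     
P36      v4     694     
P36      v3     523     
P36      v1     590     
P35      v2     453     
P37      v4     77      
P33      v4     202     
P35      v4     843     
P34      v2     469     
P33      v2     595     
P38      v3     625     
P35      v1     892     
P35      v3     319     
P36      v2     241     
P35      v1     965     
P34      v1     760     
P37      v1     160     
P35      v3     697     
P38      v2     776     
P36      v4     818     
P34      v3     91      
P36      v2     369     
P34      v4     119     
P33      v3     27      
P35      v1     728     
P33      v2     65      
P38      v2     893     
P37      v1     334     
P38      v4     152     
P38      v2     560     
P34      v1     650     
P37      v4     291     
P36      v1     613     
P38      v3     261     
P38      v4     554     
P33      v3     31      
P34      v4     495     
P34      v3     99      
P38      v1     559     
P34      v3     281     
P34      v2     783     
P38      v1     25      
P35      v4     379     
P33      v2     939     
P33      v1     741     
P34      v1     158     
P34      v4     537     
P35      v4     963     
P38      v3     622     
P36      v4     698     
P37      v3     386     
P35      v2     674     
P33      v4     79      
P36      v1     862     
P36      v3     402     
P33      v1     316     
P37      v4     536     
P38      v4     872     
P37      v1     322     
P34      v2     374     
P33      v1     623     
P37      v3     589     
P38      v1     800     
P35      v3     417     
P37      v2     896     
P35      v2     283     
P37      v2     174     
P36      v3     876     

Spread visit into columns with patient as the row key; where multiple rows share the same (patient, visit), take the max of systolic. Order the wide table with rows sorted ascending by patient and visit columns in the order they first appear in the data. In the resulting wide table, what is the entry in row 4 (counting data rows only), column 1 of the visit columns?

876

With rows sorted ascending by patient, row 4 is patient=P36. visit columns in first-appearance order: v3, v4, v2, v1; column 1 is v3.
Long rows with patient=P36, visit=v3: max(523, 402, 876) = 876.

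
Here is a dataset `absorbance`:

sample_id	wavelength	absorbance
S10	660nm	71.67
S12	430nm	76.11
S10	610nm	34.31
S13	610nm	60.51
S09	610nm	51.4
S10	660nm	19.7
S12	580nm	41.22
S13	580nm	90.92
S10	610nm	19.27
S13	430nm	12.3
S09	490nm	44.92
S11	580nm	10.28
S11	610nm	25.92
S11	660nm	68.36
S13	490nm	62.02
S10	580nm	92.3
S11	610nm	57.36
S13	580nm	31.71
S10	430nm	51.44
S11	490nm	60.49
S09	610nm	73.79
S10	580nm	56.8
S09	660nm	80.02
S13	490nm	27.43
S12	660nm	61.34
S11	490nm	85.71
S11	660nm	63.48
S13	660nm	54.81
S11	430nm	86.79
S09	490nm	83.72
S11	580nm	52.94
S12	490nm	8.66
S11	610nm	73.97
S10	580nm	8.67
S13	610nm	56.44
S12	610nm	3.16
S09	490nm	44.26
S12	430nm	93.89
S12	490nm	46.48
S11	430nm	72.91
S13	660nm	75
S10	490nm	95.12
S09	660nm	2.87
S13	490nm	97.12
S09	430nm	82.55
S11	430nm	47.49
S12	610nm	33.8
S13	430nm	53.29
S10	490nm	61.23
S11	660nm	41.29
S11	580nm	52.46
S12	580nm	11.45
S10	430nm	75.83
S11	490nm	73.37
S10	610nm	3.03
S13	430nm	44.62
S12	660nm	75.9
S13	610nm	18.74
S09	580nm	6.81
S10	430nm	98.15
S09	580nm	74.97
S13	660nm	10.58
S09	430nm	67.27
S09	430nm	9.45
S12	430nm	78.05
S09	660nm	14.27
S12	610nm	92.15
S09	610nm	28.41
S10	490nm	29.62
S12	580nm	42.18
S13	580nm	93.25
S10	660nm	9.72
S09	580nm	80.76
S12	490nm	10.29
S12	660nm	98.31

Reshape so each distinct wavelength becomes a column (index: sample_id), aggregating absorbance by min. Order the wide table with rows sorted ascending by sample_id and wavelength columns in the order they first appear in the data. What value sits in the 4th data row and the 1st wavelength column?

61.34

With rows sorted ascending by sample_id, row 4 is sample_id=S12. wavelength columns in first-appearance order: 660nm, 430nm, 610nm, 580nm, 490nm; column 1 is 660nm.
Long rows with sample_id=S12, wavelength=660nm: min(61.34, 75.9, 98.31) = 61.34.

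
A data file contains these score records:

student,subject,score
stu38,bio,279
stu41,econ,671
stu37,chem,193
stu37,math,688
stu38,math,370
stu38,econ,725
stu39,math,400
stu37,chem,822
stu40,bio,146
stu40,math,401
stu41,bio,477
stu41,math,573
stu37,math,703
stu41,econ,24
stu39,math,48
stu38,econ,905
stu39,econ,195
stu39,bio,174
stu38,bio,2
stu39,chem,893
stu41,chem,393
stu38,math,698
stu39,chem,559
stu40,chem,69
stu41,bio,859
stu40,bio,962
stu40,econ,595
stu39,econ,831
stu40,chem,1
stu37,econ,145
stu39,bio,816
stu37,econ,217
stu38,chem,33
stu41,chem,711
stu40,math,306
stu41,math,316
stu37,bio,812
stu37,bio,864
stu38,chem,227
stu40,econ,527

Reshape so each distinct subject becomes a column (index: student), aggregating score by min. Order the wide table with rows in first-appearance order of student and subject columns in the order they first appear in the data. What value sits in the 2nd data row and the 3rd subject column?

With rows in first-appearance order of student, row 2 is student=stu41. subject columns in first-appearance order: bio, econ, chem, math; column 3 is chem.
Long rows with student=stu41, subject=chem: min(393, 711) = 393.

393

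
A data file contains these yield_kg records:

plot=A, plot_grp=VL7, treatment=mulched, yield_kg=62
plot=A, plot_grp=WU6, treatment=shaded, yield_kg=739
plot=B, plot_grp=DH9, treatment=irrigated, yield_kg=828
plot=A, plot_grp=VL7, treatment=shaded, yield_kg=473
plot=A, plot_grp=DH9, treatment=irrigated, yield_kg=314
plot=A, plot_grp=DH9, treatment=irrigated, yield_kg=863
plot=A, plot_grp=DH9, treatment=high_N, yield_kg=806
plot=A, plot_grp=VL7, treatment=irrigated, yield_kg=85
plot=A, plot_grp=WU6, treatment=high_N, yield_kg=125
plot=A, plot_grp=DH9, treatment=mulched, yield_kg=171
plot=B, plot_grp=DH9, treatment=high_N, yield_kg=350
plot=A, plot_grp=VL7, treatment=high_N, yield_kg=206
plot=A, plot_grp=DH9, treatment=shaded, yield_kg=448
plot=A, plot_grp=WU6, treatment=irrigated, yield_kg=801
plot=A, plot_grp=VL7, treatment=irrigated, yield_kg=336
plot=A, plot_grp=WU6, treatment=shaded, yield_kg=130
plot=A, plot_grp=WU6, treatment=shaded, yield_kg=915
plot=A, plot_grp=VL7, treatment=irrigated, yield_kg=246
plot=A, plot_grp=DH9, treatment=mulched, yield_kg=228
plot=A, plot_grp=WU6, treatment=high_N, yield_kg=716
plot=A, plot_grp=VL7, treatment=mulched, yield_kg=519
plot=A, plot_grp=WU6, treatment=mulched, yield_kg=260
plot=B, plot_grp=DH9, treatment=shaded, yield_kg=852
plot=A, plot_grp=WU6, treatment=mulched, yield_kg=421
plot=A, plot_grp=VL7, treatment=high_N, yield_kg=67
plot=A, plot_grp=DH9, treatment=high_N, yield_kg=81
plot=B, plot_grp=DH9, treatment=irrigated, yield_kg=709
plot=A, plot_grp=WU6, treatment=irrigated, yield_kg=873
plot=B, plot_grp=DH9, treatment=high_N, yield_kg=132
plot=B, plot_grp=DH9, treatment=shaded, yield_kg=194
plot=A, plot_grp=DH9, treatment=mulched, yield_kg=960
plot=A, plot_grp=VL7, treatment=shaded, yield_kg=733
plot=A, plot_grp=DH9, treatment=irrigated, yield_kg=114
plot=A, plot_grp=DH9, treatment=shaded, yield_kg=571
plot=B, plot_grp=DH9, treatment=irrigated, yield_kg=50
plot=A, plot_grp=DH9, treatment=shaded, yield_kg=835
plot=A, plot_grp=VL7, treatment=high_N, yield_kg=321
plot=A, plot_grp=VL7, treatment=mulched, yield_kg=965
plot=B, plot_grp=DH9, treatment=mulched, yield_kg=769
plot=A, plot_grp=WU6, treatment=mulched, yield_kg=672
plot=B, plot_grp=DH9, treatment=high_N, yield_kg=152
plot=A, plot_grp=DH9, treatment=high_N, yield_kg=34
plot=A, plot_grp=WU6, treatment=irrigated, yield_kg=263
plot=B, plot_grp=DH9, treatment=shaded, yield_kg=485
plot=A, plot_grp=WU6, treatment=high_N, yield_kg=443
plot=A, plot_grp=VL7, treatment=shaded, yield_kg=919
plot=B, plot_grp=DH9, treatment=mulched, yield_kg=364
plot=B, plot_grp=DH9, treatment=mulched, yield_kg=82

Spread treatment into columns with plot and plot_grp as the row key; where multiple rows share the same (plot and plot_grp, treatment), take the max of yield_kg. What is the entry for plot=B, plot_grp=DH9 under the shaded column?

852

Rows with plot=B, plot_grp=DH9 and treatment=shaded: yield_kg values are 852, 194, 485.
max(852, 194, 485) = 852.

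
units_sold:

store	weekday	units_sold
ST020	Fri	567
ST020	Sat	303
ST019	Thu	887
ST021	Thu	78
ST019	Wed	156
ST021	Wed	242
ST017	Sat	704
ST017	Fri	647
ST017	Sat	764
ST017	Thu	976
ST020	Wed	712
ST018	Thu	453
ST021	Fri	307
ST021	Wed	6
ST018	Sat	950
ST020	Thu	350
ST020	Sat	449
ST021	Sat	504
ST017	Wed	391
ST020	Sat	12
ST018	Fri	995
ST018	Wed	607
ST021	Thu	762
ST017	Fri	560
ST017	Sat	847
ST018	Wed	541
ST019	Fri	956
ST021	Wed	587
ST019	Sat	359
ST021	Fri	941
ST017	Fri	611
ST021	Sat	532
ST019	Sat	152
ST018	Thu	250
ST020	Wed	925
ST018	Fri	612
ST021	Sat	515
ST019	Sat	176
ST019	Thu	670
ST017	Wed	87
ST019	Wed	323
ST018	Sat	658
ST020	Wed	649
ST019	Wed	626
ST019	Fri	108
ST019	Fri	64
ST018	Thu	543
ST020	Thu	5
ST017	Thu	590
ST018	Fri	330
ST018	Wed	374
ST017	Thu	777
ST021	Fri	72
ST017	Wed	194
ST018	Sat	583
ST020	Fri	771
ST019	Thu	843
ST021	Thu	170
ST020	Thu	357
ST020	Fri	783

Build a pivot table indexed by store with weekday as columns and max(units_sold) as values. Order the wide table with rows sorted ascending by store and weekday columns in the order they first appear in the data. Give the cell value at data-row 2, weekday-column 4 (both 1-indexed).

With rows sorted ascending by store, row 2 is store=ST018. weekday columns in first-appearance order: Fri, Sat, Thu, Wed; column 4 is Wed.
Long rows with store=ST018, weekday=Wed: max(607, 541, 374) = 607.

607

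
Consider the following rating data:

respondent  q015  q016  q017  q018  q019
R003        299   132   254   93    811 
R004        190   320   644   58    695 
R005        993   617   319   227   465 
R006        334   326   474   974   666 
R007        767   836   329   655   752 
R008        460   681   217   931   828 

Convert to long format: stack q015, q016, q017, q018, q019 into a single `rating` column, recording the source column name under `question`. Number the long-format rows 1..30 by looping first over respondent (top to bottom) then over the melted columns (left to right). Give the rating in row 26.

30 rows total (6 × 5). Row 26: index ⌊(26-1)/5⌋ = 5 into respondent → R008; (26-1) mod 5 = 0 into the melted columns → q015.
So row 26 is (R008, q015, 460); rating = 460.

460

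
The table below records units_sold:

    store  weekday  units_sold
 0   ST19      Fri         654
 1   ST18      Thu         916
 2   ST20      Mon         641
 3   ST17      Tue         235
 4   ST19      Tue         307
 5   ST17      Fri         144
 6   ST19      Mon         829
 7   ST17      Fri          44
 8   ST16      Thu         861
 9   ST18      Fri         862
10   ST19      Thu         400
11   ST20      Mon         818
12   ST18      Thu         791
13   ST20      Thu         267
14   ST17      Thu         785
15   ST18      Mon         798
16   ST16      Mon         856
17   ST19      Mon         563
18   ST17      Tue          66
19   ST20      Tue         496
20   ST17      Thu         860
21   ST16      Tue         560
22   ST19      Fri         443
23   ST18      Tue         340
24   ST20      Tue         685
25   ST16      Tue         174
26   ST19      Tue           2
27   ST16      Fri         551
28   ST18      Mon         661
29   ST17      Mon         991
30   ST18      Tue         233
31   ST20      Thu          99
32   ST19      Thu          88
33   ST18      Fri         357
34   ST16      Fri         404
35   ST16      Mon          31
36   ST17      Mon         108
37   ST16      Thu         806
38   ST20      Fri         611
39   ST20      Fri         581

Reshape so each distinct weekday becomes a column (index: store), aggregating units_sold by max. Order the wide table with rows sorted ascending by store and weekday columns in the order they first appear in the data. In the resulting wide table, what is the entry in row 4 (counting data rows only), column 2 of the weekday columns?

400

With rows sorted ascending by store, row 4 is store=ST19. weekday columns in first-appearance order: Fri, Thu, Mon, Tue; column 2 is Thu.
Long rows with store=ST19, weekday=Thu: max(400, 88) = 400.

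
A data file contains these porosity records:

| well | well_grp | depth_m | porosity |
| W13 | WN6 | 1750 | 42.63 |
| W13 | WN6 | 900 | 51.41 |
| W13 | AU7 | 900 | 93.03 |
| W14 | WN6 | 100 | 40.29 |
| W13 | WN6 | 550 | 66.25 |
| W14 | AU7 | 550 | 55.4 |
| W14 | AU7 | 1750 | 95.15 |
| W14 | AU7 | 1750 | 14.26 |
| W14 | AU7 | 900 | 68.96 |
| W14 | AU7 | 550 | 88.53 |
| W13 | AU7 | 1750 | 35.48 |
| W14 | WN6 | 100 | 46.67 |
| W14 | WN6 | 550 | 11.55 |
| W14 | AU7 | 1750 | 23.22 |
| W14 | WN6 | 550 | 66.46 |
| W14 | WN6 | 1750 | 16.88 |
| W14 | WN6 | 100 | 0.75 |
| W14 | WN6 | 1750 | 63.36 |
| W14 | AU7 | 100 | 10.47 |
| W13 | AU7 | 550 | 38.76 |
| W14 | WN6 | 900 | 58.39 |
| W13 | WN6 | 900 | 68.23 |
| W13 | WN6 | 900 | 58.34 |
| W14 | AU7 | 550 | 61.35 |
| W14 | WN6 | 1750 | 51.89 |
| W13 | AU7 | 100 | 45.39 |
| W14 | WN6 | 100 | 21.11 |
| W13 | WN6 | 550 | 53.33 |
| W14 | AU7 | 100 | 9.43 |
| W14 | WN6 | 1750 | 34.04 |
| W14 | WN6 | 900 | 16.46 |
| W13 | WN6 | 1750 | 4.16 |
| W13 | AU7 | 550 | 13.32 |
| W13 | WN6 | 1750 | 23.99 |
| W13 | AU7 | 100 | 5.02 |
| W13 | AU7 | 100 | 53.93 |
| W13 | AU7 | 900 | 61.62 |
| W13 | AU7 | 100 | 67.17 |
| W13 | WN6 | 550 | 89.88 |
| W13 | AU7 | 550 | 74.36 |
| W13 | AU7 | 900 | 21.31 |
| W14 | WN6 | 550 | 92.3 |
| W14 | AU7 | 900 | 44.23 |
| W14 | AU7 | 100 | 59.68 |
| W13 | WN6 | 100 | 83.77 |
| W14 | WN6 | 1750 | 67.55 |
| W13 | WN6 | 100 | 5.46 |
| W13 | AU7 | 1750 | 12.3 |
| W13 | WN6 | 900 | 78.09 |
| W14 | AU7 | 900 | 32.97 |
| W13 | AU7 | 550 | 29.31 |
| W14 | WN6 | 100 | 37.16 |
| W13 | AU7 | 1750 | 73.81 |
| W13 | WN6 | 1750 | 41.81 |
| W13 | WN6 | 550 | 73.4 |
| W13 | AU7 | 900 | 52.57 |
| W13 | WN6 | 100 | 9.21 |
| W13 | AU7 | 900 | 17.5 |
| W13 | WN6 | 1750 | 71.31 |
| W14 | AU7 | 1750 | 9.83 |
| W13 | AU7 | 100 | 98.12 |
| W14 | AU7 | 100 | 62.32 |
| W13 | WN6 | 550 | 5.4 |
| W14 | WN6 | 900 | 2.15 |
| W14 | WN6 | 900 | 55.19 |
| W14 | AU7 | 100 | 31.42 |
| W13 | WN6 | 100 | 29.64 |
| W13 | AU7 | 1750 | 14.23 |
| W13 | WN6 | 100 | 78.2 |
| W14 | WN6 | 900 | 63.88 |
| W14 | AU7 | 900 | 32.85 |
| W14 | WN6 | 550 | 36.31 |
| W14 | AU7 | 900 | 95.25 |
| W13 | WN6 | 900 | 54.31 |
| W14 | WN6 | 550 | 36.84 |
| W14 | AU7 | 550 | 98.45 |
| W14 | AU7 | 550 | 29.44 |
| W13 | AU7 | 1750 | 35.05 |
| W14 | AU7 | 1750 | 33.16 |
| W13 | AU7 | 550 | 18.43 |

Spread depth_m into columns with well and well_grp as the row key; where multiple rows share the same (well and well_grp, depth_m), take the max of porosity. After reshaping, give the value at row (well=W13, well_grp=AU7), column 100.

Rows with well=W13, well_grp=AU7 and depth_m=100: porosity values are 45.39, 5.02, 53.93, 67.17, 98.12.
max(45.39, 5.02, 53.93, 67.17, 98.12) = 98.12.

98.12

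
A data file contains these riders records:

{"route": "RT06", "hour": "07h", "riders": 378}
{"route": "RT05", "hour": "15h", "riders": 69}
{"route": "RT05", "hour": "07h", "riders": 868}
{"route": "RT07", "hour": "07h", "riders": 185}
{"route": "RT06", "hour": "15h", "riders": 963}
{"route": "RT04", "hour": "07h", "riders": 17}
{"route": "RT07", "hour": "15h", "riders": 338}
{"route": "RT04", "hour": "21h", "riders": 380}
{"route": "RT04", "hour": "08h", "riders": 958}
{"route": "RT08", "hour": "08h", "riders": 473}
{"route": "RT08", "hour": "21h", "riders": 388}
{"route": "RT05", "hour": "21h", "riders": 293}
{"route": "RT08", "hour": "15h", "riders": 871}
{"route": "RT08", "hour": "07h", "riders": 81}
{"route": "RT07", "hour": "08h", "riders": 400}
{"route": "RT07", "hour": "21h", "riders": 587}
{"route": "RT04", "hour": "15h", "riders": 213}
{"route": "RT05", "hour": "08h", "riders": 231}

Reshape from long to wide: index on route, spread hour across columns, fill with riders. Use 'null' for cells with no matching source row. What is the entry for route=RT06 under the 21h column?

No long-format row has route=RT06 and hour=21h, so the cell is null.

null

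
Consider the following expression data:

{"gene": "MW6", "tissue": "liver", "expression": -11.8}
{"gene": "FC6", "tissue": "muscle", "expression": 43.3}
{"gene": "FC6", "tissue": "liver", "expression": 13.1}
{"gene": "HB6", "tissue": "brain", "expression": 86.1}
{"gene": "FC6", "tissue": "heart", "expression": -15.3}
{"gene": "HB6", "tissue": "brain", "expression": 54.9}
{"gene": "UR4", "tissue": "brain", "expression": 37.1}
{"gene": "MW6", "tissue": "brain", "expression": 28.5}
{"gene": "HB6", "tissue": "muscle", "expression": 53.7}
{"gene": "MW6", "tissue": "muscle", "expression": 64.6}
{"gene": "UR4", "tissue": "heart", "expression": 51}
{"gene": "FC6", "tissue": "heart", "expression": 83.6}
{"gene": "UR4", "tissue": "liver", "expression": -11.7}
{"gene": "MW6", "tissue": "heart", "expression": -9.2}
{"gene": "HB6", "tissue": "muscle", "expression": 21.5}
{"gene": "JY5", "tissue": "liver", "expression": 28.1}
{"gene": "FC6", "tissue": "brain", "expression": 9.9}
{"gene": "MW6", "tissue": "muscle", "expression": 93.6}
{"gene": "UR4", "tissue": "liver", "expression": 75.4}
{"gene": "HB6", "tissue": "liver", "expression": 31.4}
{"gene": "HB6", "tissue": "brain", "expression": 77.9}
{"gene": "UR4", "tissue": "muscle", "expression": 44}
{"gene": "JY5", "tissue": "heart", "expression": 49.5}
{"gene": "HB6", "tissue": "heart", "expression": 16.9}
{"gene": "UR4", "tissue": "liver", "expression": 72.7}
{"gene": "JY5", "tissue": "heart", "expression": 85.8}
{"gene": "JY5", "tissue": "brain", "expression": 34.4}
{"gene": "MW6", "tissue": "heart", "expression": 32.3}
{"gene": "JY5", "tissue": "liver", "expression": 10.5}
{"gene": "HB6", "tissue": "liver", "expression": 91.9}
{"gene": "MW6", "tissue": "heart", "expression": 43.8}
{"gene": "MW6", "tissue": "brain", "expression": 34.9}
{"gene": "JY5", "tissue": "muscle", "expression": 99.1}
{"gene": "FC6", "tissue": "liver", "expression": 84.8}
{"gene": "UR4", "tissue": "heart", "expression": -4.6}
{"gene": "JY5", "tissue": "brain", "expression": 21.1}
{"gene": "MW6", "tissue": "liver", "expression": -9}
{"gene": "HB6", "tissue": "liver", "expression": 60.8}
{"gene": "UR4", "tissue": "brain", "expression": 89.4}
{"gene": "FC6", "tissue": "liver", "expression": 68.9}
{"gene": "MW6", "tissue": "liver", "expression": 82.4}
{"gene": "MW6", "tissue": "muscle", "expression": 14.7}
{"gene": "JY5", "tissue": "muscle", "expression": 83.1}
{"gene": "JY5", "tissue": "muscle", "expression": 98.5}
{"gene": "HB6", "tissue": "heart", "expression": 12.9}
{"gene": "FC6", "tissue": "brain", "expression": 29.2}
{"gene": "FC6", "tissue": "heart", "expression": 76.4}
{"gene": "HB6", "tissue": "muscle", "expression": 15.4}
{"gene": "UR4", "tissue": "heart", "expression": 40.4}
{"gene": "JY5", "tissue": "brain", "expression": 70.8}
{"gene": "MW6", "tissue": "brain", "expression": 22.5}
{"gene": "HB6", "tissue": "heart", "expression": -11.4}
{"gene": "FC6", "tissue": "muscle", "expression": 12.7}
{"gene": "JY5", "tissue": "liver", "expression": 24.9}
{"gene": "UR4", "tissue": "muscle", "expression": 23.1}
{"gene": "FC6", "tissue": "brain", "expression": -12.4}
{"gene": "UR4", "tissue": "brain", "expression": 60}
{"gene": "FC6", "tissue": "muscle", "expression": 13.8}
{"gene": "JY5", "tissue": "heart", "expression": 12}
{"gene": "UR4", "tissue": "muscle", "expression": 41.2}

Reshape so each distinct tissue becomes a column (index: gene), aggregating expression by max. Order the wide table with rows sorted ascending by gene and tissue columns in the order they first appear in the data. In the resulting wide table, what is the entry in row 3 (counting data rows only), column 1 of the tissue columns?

With rows sorted ascending by gene, row 3 is gene=JY5. tissue columns in first-appearance order: liver, muscle, brain, heart; column 1 is liver.
Long rows with gene=JY5, tissue=liver: max(28.1, 10.5, 24.9) = 28.1.

28.1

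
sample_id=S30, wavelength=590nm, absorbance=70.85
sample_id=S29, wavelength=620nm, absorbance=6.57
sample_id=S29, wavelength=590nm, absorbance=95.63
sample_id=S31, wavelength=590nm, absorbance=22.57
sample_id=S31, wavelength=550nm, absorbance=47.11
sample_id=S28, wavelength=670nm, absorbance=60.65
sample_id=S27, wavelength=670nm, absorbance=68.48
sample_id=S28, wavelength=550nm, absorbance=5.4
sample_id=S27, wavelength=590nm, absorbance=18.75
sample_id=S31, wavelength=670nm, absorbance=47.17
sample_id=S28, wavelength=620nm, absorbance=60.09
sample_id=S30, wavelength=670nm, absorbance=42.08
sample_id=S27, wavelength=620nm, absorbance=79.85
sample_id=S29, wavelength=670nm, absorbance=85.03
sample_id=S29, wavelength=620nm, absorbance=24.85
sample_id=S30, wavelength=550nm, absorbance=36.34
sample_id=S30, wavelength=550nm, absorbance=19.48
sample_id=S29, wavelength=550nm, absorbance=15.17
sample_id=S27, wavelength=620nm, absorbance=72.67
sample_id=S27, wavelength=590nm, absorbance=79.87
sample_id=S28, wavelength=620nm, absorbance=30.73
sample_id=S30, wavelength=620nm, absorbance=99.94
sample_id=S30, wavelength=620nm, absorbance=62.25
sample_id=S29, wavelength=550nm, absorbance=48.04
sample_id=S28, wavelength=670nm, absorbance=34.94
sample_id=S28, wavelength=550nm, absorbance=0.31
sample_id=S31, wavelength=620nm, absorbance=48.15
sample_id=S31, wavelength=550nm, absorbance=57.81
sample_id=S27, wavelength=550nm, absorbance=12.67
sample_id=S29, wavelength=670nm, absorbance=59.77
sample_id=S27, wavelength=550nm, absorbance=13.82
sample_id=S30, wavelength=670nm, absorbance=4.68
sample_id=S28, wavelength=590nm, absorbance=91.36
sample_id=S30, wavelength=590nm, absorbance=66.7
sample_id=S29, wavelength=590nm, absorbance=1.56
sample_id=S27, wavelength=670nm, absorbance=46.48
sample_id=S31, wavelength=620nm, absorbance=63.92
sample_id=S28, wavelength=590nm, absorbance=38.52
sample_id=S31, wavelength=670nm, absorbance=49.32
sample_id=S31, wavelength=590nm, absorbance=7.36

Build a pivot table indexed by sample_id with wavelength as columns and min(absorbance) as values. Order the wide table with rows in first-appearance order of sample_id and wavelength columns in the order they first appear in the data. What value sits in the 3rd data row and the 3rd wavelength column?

With rows in first-appearance order of sample_id, row 3 is sample_id=S31. wavelength columns in first-appearance order: 590nm, 620nm, 550nm, 670nm; column 3 is 550nm.
Long rows with sample_id=S31, wavelength=550nm: min(47.11, 57.81) = 47.11.

47.11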